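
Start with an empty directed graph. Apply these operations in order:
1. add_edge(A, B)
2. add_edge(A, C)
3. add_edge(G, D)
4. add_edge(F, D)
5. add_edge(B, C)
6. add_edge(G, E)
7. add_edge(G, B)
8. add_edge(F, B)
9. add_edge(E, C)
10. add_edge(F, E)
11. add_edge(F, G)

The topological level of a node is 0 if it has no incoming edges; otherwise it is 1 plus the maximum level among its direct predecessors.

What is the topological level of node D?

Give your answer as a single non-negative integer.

Answer: 2

Derivation:
Op 1: add_edge(A, B). Edges now: 1
Op 2: add_edge(A, C). Edges now: 2
Op 3: add_edge(G, D). Edges now: 3
Op 4: add_edge(F, D). Edges now: 4
Op 5: add_edge(B, C). Edges now: 5
Op 6: add_edge(G, E). Edges now: 6
Op 7: add_edge(G, B). Edges now: 7
Op 8: add_edge(F, B). Edges now: 8
Op 9: add_edge(E, C). Edges now: 9
Op 10: add_edge(F, E). Edges now: 10
Op 11: add_edge(F, G). Edges now: 11
Compute levels (Kahn BFS):
  sources (in-degree 0): A, F
  process A: level=0
    A->B: in-degree(B)=2, level(B)>=1
    A->C: in-degree(C)=2, level(C)>=1
  process F: level=0
    F->B: in-degree(B)=1, level(B)>=1
    F->D: in-degree(D)=1, level(D)>=1
    F->E: in-degree(E)=1, level(E)>=1
    F->G: in-degree(G)=0, level(G)=1, enqueue
  process G: level=1
    G->B: in-degree(B)=0, level(B)=2, enqueue
    G->D: in-degree(D)=0, level(D)=2, enqueue
    G->E: in-degree(E)=0, level(E)=2, enqueue
  process B: level=2
    B->C: in-degree(C)=1, level(C)>=3
  process D: level=2
  process E: level=2
    E->C: in-degree(C)=0, level(C)=3, enqueue
  process C: level=3
All levels: A:0, B:2, C:3, D:2, E:2, F:0, G:1
level(D) = 2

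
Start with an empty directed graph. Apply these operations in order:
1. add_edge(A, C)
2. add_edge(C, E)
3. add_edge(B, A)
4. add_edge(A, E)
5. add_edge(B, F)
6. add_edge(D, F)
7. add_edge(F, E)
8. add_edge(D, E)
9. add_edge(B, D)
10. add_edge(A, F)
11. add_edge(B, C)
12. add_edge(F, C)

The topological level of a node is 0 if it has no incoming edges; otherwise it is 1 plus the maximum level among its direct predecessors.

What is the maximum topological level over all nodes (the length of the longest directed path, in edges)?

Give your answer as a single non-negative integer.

Answer: 4

Derivation:
Op 1: add_edge(A, C). Edges now: 1
Op 2: add_edge(C, E). Edges now: 2
Op 3: add_edge(B, A). Edges now: 3
Op 4: add_edge(A, E). Edges now: 4
Op 5: add_edge(B, F). Edges now: 5
Op 6: add_edge(D, F). Edges now: 6
Op 7: add_edge(F, E). Edges now: 7
Op 8: add_edge(D, E). Edges now: 8
Op 9: add_edge(B, D). Edges now: 9
Op 10: add_edge(A, F). Edges now: 10
Op 11: add_edge(B, C). Edges now: 11
Op 12: add_edge(F, C). Edges now: 12
Compute levels (Kahn BFS):
  sources (in-degree 0): B
  process B: level=0
    B->A: in-degree(A)=0, level(A)=1, enqueue
    B->C: in-degree(C)=2, level(C)>=1
    B->D: in-degree(D)=0, level(D)=1, enqueue
    B->F: in-degree(F)=2, level(F)>=1
  process A: level=1
    A->C: in-degree(C)=1, level(C)>=2
    A->E: in-degree(E)=3, level(E)>=2
    A->F: in-degree(F)=1, level(F)>=2
  process D: level=1
    D->E: in-degree(E)=2, level(E)>=2
    D->F: in-degree(F)=0, level(F)=2, enqueue
  process F: level=2
    F->C: in-degree(C)=0, level(C)=3, enqueue
    F->E: in-degree(E)=1, level(E)>=3
  process C: level=3
    C->E: in-degree(E)=0, level(E)=4, enqueue
  process E: level=4
All levels: A:1, B:0, C:3, D:1, E:4, F:2
max level = 4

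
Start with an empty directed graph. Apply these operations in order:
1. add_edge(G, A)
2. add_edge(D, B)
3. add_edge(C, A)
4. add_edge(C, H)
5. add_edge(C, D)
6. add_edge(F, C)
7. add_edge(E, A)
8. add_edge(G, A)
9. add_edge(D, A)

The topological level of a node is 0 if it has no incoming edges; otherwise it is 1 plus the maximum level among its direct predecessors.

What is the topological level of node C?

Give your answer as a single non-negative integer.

Op 1: add_edge(G, A). Edges now: 1
Op 2: add_edge(D, B). Edges now: 2
Op 3: add_edge(C, A). Edges now: 3
Op 4: add_edge(C, H). Edges now: 4
Op 5: add_edge(C, D). Edges now: 5
Op 6: add_edge(F, C). Edges now: 6
Op 7: add_edge(E, A). Edges now: 7
Op 8: add_edge(G, A) (duplicate, no change). Edges now: 7
Op 9: add_edge(D, A). Edges now: 8
Compute levels (Kahn BFS):
  sources (in-degree 0): E, F, G
  process E: level=0
    E->A: in-degree(A)=3, level(A)>=1
  process F: level=0
    F->C: in-degree(C)=0, level(C)=1, enqueue
  process G: level=0
    G->A: in-degree(A)=2, level(A)>=1
  process C: level=1
    C->A: in-degree(A)=1, level(A)>=2
    C->D: in-degree(D)=0, level(D)=2, enqueue
    C->H: in-degree(H)=0, level(H)=2, enqueue
  process D: level=2
    D->A: in-degree(A)=0, level(A)=3, enqueue
    D->B: in-degree(B)=0, level(B)=3, enqueue
  process H: level=2
  process A: level=3
  process B: level=3
All levels: A:3, B:3, C:1, D:2, E:0, F:0, G:0, H:2
level(C) = 1

Answer: 1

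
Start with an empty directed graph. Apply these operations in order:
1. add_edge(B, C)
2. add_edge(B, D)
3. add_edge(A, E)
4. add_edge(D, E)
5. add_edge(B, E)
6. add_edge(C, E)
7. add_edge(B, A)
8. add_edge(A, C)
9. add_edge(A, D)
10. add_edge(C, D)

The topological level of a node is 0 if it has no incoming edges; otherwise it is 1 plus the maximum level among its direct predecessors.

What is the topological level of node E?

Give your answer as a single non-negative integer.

Answer: 4

Derivation:
Op 1: add_edge(B, C). Edges now: 1
Op 2: add_edge(B, D). Edges now: 2
Op 3: add_edge(A, E). Edges now: 3
Op 4: add_edge(D, E). Edges now: 4
Op 5: add_edge(B, E). Edges now: 5
Op 6: add_edge(C, E). Edges now: 6
Op 7: add_edge(B, A). Edges now: 7
Op 8: add_edge(A, C). Edges now: 8
Op 9: add_edge(A, D). Edges now: 9
Op 10: add_edge(C, D). Edges now: 10
Compute levels (Kahn BFS):
  sources (in-degree 0): B
  process B: level=0
    B->A: in-degree(A)=0, level(A)=1, enqueue
    B->C: in-degree(C)=1, level(C)>=1
    B->D: in-degree(D)=2, level(D)>=1
    B->E: in-degree(E)=3, level(E)>=1
  process A: level=1
    A->C: in-degree(C)=0, level(C)=2, enqueue
    A->D: in-degree(D)=1, level(D)>=2
    A->E: in-degree(E)=2, level(E)>=2
  process C: level=2
    C->D: in-degree(D)=0, level(D)=3, enqueue
    C->E: in-degree(E)=1, level(E)>=3
  process D: level=3
    D->E: in-degree(E)=0, level(E)=4, enqueue
  process E: level=4
All levels: A:1, B:0, C:2, D:3, E:4
level(E) = 4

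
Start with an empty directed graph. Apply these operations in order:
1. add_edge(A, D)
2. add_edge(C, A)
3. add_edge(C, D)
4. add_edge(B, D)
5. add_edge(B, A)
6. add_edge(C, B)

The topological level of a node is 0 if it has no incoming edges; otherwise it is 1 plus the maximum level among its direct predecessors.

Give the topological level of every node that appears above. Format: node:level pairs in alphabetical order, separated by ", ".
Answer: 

Answer: A:2, B:1, C:0, D:3

Derivation:
Op 1: add_edge(A, D). Edges now: 1
Op 2: add_edge(C, A). Edges now: 2
Op 3: add_edge(C, D). Edges now: 3
Op 4: add_edge(B, D). Edges now: 4
Op 5: add_edge(B, A). Edges now: 5
Op 6: add_edge(C, B). Edges now: 6
Compute levels (Kahn BFS):
  sources (in-degree 0): C
  process C: level=0
    C->A: in-degree(A)=1, level(A)>=1
    C->B: in-degree(B)=0, level(B)=1, enqueue
    C->D: in-degree(D)=2, level(D)>=1
  process B: level=1
    B->A: in-degree(A)=0, level(A)=2, enqueue
    B->D: in-degree(D)=1, level(D)>=2
  process A: level=2
    A->D: in-degree(D)=0, level(D)=3, enqueue
  process D: level=3
All levels: A:2, B:1, C:0, D:3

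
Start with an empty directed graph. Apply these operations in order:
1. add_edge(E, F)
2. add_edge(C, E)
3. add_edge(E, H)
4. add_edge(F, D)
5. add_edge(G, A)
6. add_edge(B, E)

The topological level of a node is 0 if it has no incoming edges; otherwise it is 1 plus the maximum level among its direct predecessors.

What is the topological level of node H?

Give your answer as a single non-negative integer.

Op 1: add_edge(E, F). Edges now: 1
Op 2: add_edge(C, E). Edges now: 2
Op 3: add_edge(E, H). Edges now: 3
Op 4: add_edge(F, D). Edges now: 4
Op 5: add_edge(G, A). Edges now: 5
Op 6: add_edge(B, E). Edges now: 6
Compute levels (Kahn BFS):
  sources (in-degree 0): B, C, G
  process B: level=0
    B->E: in-degree(E)=1, level(E)>=1
  process C: level=0
    C->E: in-degree(E)=0, level(E)=1, enqueue
  process G: level=0
    G->A: in-degree(A)=0, level(A)=1, enqueue
  process E: level=1
    E->F: in-degree(F)=0, level(F)=2, enqueue
    E->H: in-degree(H)=0, level(H)=2, enqueue
  process A: level=1
  process F: level=2
    F->D: in-degree(D)=0, level(D)=3, enqueue
  process H: level=2
  process D: level=3
All levels: A:1, B:0, C:0, D:3, E:1, F:2, G:0, H:2
level(H) = 2

Answer: 2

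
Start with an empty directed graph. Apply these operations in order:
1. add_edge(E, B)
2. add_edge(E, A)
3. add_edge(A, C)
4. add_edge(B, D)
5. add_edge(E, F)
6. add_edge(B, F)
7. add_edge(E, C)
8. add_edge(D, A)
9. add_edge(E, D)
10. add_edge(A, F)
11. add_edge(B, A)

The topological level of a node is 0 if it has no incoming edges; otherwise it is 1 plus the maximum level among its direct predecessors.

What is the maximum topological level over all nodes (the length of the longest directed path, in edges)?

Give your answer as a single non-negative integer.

Answer: 4

Derivation:
Op 1: add_edge(E, B). Edges now: 1
Op 2: add_edge(E, A). Edges now: 2
Op 3: add_edge(A, C). Edges now: 3
Op 4: add_edge(B, D). Edges now: 4
Op 5: add_edge(E, F). Edges now: 5
Op 6: add_edge(B, F). Edges now: 6
Op 7: add_edge(E, C). Edges now: 7
Op 8: add_edge(D, A). Edges now: 8
Op 9: add_edge(E, D). Edges now: 9
Op 10: add_edge(A, F). Edges now: 10
Op 11: add_edge(B, A). Edges now: 11
Compute levels (Kahn BFS):
  sources (in-degree 0): E
  process E: level=0
    E->A: in-degree(A)=2, level(A)>=1
    E->B: in-degree(B)=0, level(B)=1, enqueue
    E->C: in-degree(C)=1, level(C)>=1
    E->D: in-degree(D)=1, level(D)>=1
    E->F: in-degree(F)=2, level(F)>=1
  process B: level=1
    B->A: in-degree(A)=1, level(A)>=2
    B->D: in-degree(D)=0, level(D)=2, enqueue
    B->F: in-degree(F)=1, level(F)>=2
  process D: level=2
    D->A: in-degree(A)=0, level(A)=3, enqueue
  process A: level=3
    A->C: in-degree(C)=0, level(C)=4, enqueue
    A->F: in-degree(F)=0, level(F)=4, enqueue
  process C: level=4
  process F: level=4
All levels: A:3, B:1, C:4, D:2, E:0, F:4
max level = 4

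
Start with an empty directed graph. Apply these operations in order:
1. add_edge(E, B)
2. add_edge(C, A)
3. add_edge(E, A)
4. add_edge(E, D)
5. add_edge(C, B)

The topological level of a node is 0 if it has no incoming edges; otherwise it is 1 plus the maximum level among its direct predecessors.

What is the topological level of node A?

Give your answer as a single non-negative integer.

Answer: 1

Derivation:
Op 1: add_edge(E, B). Edges now: 1
Op 2: add_edge(C, A). Edges now: 2
Op 3: add_edge(E, A). Edges now: 3
Op 4: add_edge(E, D). Edges now: 4
Op 5: add_edge(C, B). Edges now: 5
Compute levels (Kahn BFS):
  sources (in-degree 0): C, E
  process C: level=0
    C->A: in-degree(A)=1, level(A)>=1
    C->B: in-degree(B)=1, level(B)>=1
  process E: level=0
    E->A: in-degree(A)=0, level(A)=1, enqueue
    E->B: in-degree(B)=0, level(B)=1, enqueue
    E->D: in-degree(D)=0, level(D)=1, enqueue
  process A: level=1
  process B: level=1
  process D: level=1
All levels: A:1, B:1, C:0, D:1, E:0
level(A) = 1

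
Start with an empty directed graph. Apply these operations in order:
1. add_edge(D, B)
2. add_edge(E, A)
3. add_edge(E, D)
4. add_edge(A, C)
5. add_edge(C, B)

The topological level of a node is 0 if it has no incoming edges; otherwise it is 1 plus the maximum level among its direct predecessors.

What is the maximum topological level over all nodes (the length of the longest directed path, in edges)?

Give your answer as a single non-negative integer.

Answer: 3

Derivation:
Op 1: add_edge(D, B). Edges now: 1
Op 2: add_edge(E, A). Edges now: 2
Op 3: add_edge(E, D). Edges now: 3
Op 4: add_edge(A, C). Edges now: 4
Op 5: add_edge(C, B). Edges now: 5
Compute levels (Kahn BFS):
  sources (in-degree 0): E
  process E: level=0
    E->A: in-degree(A)=0, level(A)=1, enqueue
    E->D: in-degree(D)=0, level(D)=1, enqueue
  process A: level=1
    A->C: in-degree(C)=0, level(C)=2, enqueue
  process D: level=1
    D->B: in-degree(B)=1, level(B)>=2
  process C: level=2
    C->B: in-degree(B)=0, level(B)=3, enqueue
  process B: level=3
All levels: A:1, B:3, C:2, D:1, E:0
max level = 3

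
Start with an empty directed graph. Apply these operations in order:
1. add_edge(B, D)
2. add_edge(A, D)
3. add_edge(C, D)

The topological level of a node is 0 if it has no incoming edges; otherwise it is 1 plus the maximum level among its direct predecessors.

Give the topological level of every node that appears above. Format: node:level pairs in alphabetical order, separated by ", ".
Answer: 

Answer: A:0, B:0, C:0, D:1

Derivation:
Op 1: add_edge(B, D). Edges now: 1
Op 2: add_edge(A, D). Edges now: 2
Op 3: add_edge(C, D). Edges now: 3
Compute levels (Kahn BFS):
  sources (in-degree 0): A, B, C
  process A: level=0
    A->D: in-degree(D)=2, level(D)>=1
  process B: level=0
    B->D: in-degree(D)=1, level(D)>=1
  process C: level=0
    C->D: in-degree(D)=0, level(D)=1, enqueue
  process D: level=1
All levels: A:0, B:0, C:0, D:1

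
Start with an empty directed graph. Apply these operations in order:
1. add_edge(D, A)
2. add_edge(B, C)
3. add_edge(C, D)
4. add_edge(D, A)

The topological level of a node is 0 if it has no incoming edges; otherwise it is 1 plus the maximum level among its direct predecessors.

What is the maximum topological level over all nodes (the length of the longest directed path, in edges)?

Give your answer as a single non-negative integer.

Answer: 3

Derivation:
Op 1: add_edge(D, A). Edges now: 1
Op 2: add_edge(B, C). Edges now: 2
Op 3: add_edge(C, D). Edges now: 3
Op 4: add_edge(D, A) (duplicate, no change). Edges now: 3
Compute levels (Kahn BFS):
  sources (in-degree 0): B
  process B: level=0
    B->C: in-degree(C)=0, level(C)=1, enqueue
  process C: level=1
    C->D: in-degree(D)=0, level(D)=2, enqueue
  process D: level=2
    D->A: in-degree(A)=0, level(A)=3, enqueue
  process A: level=3
All levels: A:3, B:0, C:1, D:2
max level = 3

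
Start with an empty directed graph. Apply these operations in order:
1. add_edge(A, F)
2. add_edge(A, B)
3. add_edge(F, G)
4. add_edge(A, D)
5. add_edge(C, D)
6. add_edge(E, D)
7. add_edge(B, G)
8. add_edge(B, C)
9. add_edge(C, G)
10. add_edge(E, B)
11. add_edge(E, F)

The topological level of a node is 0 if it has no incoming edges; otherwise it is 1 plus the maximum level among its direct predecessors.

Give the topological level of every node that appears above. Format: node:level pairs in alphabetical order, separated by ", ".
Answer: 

Answer: A:0, B:1, C:2, D:3, E:0, F:1, G:3

Derivation:
Op 1: add_edge(A, F). Edges now: 1
Op 2: add_edge(A, B). Edges now: 2
Op 3: add_edge(F, G). Edges now: 3
Op 4: add_edge(A, D). Edges now: 4
Op 5: add_edge(C, D). Edges now: 5
Op 6: add_edge(E, D). Edges now: 6
Op 7: add_edge(B, G). Edges now: 7
Op 8: add_edge(B, C). Edges now: 8
Op 9: add_edge(C, G). Edges now: 9
Op 10: add_edge(E, B). Edges now: 10
Op 11: add_edge(E, F). Edges now: 11
Compute levels (Kahn BFS):
  sources (in-degree 0): A, E
  process A: level=0
    A->B: in-degree(B)=1, level(B)>=1
    A->D: in-degree(D)=2, level(D)>=1
    A->F: in-degree(F)=1, level(F)>=1
  process E: level=0
    E->B: in-degree(B)=0, level(B)=1, enqueue
    E->D: in-degree(D)=1, level(D)>=1
    E->F: in-degree(F)=0, level(F)=1, enqueue
  process B: level=1
    B->C: in-degree(C)=0, level(C)=2, enqueue
    B->G: in-degree(G)=2, level(G)>=2
  process F: level=1
    F->G: in-degree(G)=1, level(G)>=2
  process C: level=2
    C->D: in-degree(D)=0, level(D)=3, enqueue
    C->G: in-degree(G)=0, level(G)=3, enqueue
  process D: level=3
  process G: level=3
All levels: A:0, B:1, C:2, D:3, E:0, F:1, G:3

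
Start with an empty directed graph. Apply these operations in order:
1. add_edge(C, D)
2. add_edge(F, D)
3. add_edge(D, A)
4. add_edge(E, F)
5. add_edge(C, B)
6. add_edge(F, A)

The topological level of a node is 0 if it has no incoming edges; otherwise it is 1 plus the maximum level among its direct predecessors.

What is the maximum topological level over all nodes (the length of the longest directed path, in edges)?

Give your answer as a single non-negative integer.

Answer: 3

Derivation:
Op 1: add_edge(C, D). Edges now: 1
Op 2: add_edge(F, D). Edges now: 2
Op 3: add_edge(D, A). Edges now: 3
Op 4: add_edge(E, F). Edges now: 4
Op 5: add_edge(C, B). Edges now: 5
Op 6: add_edge(F, A). Edges now: 6
Compute levels (Kahn BFS):
  sources (in-degree 0): C, E
  process C: level=0
    C->B: in-degree(B)=0, level(B)=1, enqueue
    C->D: in-degree(D)=1, level(D)>=1
  process E: level=0
    E->F: in-degree(F)=0, level(F)=1, enqueue
  process B: level=1
  process F: level=1
    F->A: in-degree(A)=1, level(A)>=2
    F->D: in-degree(D)=0, level(D)=2, enqueue
  process D: level=2
    D->A: in-degree(A)=0, level(A)=3, enqueue
  process A: level=3
All levels: A:3, B:1, C:0, D:2, E:0, F:1
max level = 3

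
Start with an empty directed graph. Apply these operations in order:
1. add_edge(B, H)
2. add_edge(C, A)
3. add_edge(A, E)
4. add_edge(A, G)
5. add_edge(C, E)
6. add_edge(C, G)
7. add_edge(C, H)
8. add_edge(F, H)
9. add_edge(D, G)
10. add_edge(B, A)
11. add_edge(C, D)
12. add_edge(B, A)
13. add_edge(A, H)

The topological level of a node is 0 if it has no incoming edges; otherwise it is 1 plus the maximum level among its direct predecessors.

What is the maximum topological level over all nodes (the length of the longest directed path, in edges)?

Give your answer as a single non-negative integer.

Answer: 2

Derivation:
Op 1: add_edge(B, H). Edges now: 1
Op 2: add_edge(C, A). Edges now: 2
Op 3: add_edge(A, E). Edges now: 3
Op 4: add_edge(A, G). Edges now: 4
Op 5: add_edge(C, E). Edges now: 5
Op 6: add_edge(C, G). Edges now: 6
Op 7: add_edge(C, H). Edges now: 7
Op 8: add_edge(F, H). Edges now: 8
Op 9: add_edge(D, G). Edges now: 9
Op 10: add_edge(B, A). Edges now: 10
Op 11: add_edge(C, D). Edges now: 11
Op 12: add_edge(B, A) (duplicate, no change). Edges now: 11
Op 13: add_edge(A, H). Edges now: 12
Compute levels (Kahn BFS):
  sources (in-degree 0): B, C, F
  process B: level=0
    B->A: in-degree(A)=1, level(A)>=1
    B->H: in-degree(H)=3, level(H)>=1
  process C: level=0
    C->A: in-degree(A)=0, level(A)=1, enqueue
    C->D: in-degree(D)=0, level(D)=1, enqueue
    C->E: in-degree(E)=1, level(E)>=1
    C->G: in-degree(G)=2, level(G)>=1
    C->H: in-degree(H)=2, level(H)>=1
  process F: level=0
    F->H: in-degree(H)=1, level(H)>=1
  process A: level=1
    A->E: in-degree(E)=0, level(E)=2, enqueue
    A->G: in-degree(G)=1, level(G)>=2
    A->H: in-degree(H)=0, level(H)=2, enqueue
  process D: level=1
    D->G: in-degree(G)=0, level(G)=2, enqueue
  process E: level=2
  process H: level=2
  process G: level=2
All levels: A:1, B:0, C:0, D:1, E:2, F:0, G:2, H:2
max level = 2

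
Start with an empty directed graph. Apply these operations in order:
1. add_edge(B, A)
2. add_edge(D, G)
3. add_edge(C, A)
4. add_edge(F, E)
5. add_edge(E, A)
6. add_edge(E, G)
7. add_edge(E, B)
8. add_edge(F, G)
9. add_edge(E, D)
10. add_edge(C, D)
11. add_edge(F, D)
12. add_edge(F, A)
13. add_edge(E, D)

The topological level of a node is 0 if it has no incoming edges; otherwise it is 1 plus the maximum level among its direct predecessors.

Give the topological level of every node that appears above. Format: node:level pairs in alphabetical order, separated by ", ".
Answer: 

Op 1: add_edge(B, A). Edges now: 1
Op 2: add_edge(D, G). Edges now: 2
Op 3: add_edge(C, A). Edges now: 3
Op 4: add_edge(F, E). Edges now: 4
Op 5: add_edge(E, A). Edges now: 5
Op 6: add_edge(E, G). Edges now: 6
Op 7: add_edge(E, B). Edges now: 7
Op 8: add_edge(F, G). Edges now: 8
Op 9: add_edge(E, D). Edges now: 9
Op 10: add_edge(C, D). Edges now: 10
Op 11: add_edge(F, D). Edges now: 11
Op 12: add_edge(F, A). Edges now: 12
Op 13: add_edge(E, D) (duplicate, no change). Edges now: 12
Compute levels (Kahn BFS):
  sources (in-degree 0): C, F
  process C: level=0
    C->A: in-degree(A)=3, level(A)>=1
    C->D: in-degree(D)=2, level(D)>=1
  process F: level=0
    F->A: in-degree(A)=2, level(A)>=1
    F->D: in-degree(D)=1, level(D)>=1
    F->E: in-degree(E)=0, level(E)=1, enqueue
    F->G: in-degree(G)=2, level(G)>=1
  process E: level=1
    E->A: in-degree(A)=1, level(A)>=2
    E->B: in-degree(B)=0, level(B)=2, enqueue
    E->D: in-degree(D)=0, level(D)=2, enqueue
    E->G: in-degree(G)=1, level(G)>=2
  process B: level=2
    B->A: in-degree(A)=0, level(A)=3, enqueue
  process D: level=2
    D->G: in-degree(G)=0, level(G)=3, enqueue
  process A: level=3
  process G: level=3
All levels: A:3, B:2, C:0, D:2, E:1, F:0, G:3

Answer: A:3, B:2, C:0, D:2, E:1, F:0, G:3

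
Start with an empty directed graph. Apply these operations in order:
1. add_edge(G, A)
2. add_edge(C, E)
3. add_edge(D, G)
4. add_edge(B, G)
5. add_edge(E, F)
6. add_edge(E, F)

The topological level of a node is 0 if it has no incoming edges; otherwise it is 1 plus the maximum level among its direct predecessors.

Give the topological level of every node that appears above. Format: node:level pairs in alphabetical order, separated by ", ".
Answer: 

Op 1: add_edge(G, A). Edges now: 1
Op 2: add_edge(C, E). Edges now: 2
Op 3: add_edge(D, G). Edges now: 3
Op 4: add_edge(B, G). Edges now: 4
Op 5: add_edge(E, F). Edges now: 5
Op 6: add_edge(E, F) (duplicate, no change). Edges now: 5
Compute levels (Kahn BFS):
  sources (in-degree 0): B, C, D
  process B: level=0
    B->G: in-degree(G)=1, level(G)>=1
  process C: level=0
    C->E: in-degree(E)=0, level(E)=1, enqueue
  process D: level=0
    D->G: in-degree(G)=0, level(G)=1, enqueue
  process E: level=1
    E->F: in-degree(F)=0, level(F)=2, enqueue
  process G: level=1
    G->A: in-degree(A)=0, level(A)=2, enqueue
  process F: level=2
  process A: level=2
All levels: A:2, B:0, C:0, D:0, E:1, F:2, G:1

Answer: A:2, B:0, C:0, D:0, E:1, F:2, G:1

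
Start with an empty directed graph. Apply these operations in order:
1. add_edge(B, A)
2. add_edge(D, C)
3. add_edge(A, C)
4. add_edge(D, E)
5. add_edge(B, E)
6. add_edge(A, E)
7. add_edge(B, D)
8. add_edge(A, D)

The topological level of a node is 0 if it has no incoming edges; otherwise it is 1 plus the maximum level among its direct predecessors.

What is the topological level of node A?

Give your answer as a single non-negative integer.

Op 1: add_edge(B, A). Edges now: 1
Op 2: add_edge(D, C). Edges now: 2
Op 3: add_edge(A, C). Edges now: 3
Op 4: add_edge(D, E). Edges now: 4
Op 5: add_edge(B, E). Edges now: 5
Op 6: add_edge(A, E). Edges now: 6
Op 7: add_edge(B, D). Edges now: 7
Op 8: add_edge(A, D). Edges now: 8
Compute levels (Kahn BFS):
  sources (in-degree 0): B
  process B: level=0
    B->A: in-degree(A)=0, level(A)=1, enqueue
    B->D: in-degree(D)=1, level(D)>=1
    B->E: in-degree(E)=2, level(E)>=1
  process A: level=1
    A->C: in-degree(C)=1, level(C)>=2
    A->D: in-degree(D)=0, level(D)=2, enqueue
    A->E: in-degree(E)=1, level(E)>=2
  process D: level=2
    D->C: in-degree(C)=0, level(C)=3, enqueue
    D->E: in-degree(E)=0, level(E)=3, enqueue
  process C: level=3
  process E: level=3
All levels: A:1, B:0, C:3, D:2, E:3
level(A) = 1

Answer: 1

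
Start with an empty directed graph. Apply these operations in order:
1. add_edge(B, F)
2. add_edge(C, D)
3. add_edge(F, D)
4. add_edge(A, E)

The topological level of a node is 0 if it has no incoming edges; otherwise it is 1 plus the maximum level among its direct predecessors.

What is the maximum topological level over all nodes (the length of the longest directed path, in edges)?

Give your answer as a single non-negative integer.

Answer: 2

Derivation:
Op 1: add_edge(B, F). Edges now: 1
Op 2: add_edge(C, D). Edges now: 2
Op 3: add_edge(F, D). Edges now: 3
Op 4: add_edge(A, E). Edges now: 4
Compute levels (Kahn BFS):
  sources (in-degree 0): A, B, C
  process A: level=0
    A->E: in-degree(E)=0, level(E)=1, enqueue
  process B: level=0
    B->F: in-degree(F)=0, level(F)=1, enqueue
  process C: level=0
    C->D: in-degree(D)=1, level(D)>=1
  process E: level=1
  process F: level=1
    F->D: in-degree(D)=0, level(D)=2, enqueue
  process D: level=2
All levels: A:0, B:0, C:0, D:2, E:1, F:1
max level = 2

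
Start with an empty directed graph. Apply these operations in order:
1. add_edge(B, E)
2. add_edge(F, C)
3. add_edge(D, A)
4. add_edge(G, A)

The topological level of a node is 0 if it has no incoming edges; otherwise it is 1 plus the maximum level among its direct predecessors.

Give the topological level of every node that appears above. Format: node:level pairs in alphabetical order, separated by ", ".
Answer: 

Op 1: add_edge(B, E). Edges now: 1
Op 2: add_edge(F, C). Edges now: 2
Op 3: add_edge(D, A). Edges now: 3
Op 4: add_edge(G, A). Edges now: 4
Compute levels (Kahn BFS):
  sources (in-degree 0): B, D, F, G
  process B: level=0
    B->E: in-degree(E)=0, level(E)=1, enqueue
  process D: level=0
    D->A: in-degree(A)=1, level(A)>=1
  process F: level=0
    F->C: in-degree(C)=0, level(C)=1, enqueue
  process G: level=0
    G->A: in-degree(A)=0, level(A)=1, enqueue
  process E: level=1
  process C: level=1
  process A: level=1
All levels: A:1, B:0, C:1, D:0, E:1, F:0, G:0

Answer: A:1, B:0, C:1, D:0, E:1, F:0, G:0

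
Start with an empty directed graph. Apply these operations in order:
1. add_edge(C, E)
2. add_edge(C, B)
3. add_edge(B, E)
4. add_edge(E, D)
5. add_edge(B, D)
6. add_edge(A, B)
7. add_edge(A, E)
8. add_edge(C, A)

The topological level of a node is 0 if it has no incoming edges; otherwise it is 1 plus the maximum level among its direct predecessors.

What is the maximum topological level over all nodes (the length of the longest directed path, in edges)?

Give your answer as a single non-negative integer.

Op 1: add_edge(C, E). Edges now: 1
Op 2: add_edge(C, B). Edges now: 2
Op 3: add_edge(B, E). Edges now: 3
Op 4: add_edge(E, D). Edges now: 4
Op 5: add_edge(B, D). Edges now: 5
Op 6: add_edge(A, B). Edges now: 6
Op 7: add_edge(A, E). Edges now: 7
Op 8: add_edge(C, A). Edges now: 8
Compute levels (Kahn BFS):
  sources (in-degree 0): C
  process C: level=0
    C->A: in-degree(A)=0, level(A)=1, enqueue
    C->B: in-degree(B)=1, level(B)>=1
    C->E: in-degree(E)=2, level(E)>=1
  process A: level=1
    A->B: in-degree(B)=0, level(B)=2, enqueue
    A->E: in-degree(E)=1, level(E)>=2
  process B: level=2
    B->D: in-degree(D)=1, level(D)>=3
    B->E: in-degree(E)=0, level(E)=3, enqueue
  process E: level=3
    E->D: in-degree(D)=0, level(D)=4, enqueue
  process D: level=4
All levels: A:1, B:2, C:0, D:4, E:3
max level = 4

Answer: 4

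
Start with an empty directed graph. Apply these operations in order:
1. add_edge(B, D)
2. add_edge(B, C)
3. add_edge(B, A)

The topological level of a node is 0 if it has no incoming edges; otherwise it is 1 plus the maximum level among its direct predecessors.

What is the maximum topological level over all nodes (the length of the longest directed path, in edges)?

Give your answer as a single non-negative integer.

Op 1: add_edge(B, D). Edges now: 1
Op 2: add_edge(B, C). Edges now: 2
Op 3: add_edge(B, A). Edges now: 3
Compute levels (Kahn BFS):
  sources (in-degree 0): B
  process B: level=0
    B->A: in-degree(A)=0, level(A)=1, enqueue
    B->C: in-degree(C)=0, level(C)=1, enqueue
    B->D: in-degree(D)=0, level(D)=1, enqueue
  process A: level=1
  process C: level=1
  process D: level=1
All levels: A:1, B:0, C:1, D:1
max level = 1

Answer: 1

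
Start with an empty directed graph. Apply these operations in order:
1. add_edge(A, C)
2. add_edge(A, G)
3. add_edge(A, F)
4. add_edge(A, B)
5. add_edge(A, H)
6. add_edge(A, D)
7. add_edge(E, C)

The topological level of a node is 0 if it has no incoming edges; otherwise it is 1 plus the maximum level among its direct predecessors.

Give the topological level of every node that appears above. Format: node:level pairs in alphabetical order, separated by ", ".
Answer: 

Answer: A:0, B:1, C:1, D:1, E:0, F:1, G:1, H:1

Derivation:
Op 1: add_edge(A, C). Edges now: 1
Op 2: add_edge(A, G). Edges now: 2
Op 3: add_edge(A, F). Edges now: 3
Op 4: add_edge(A, B). Edges now: 4
Op 5: add_edge(A, H). Edges now: 5
Op 6: add_edge(A, D). Edges now: 6
Op 7: add_edge(E, C). Edges now: 7
Compute levels (Kahn BFS):
  sources (in-degree 0): A, E
  process A: level=0
    A->B: in-degree(B)=0, level(B)=1, enqueue
    A->C: in-degree(C)=1, level(C)>=1
    A->D: in-degree(D)=0, level(D)=1, enqueue
    A->F: in-degree(F)=0, level(F)=1, enqueue
    A->G: in-degree(G)=0, level(G)=1, enqueue
    A->H: in-degree(H)=0, level(H)=1, enqueue
  process E: level=0
    E->C: in-degree(C)=0, level(C)=1, enqueue
  process B: level=1
  process D: level=1
  process F: level=1
  process G: level=1
  process H: level=1
  process C: level=1
All levels: A:0, B:1, C:1, D:1, E:0, F:1, G:1, H:1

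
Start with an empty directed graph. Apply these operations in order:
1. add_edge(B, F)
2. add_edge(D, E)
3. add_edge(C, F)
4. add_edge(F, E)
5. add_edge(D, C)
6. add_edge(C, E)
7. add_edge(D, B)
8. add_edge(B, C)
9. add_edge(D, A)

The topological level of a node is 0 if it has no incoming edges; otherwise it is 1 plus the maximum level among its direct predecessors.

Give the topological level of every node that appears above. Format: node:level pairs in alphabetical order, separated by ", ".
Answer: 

Op 1: add_edge(B, F). Edges now: 1
Op 2: add_edge(D, E). Edges now: 2
Op 3: add_edge(C, F). Edges now: 3
Op 4: add_edge(F, E). Edges now: 4
Op 5: add_edge(D, C). Edges now: 5
Op 6: add_edge(C, E). Edges now: 6
Op 7: add_edge(D, B). Edges now: 7
Op 8: add_edge(B, C). Edges now: 8
Op 9: add_edge(D, A). Edges now: 9
Compute levels (Kahn BFS):
  sources (in-degree 0): D
  process D: level=0
    D->A: in-degree(A)=0, level(A)=1, enqueue
    D->B: in-degree(B)=0, level(B)=1, enqueue
    D->C: in-degree(C)=1, level(C)>=1
    D->E: in-degree(E)=2, level(E)>=1
  process A: level=1
  process B: level=1
    B->C: in-degree(C)=0, level(C)=2, enqueue
    B->F: in-degree(F)=1, level(F)>=2
  process C: level=2
    C->E: in-degree(E)=1, level(E)>=3
    C->F: in-degree(F)=0, level(F)=3, enqueue
  process F: level=3
    F->E: in-degree(E)=0, level(E)=4, enqueue
  process E: level=4
All levels: A:1, B:1, C:2, D:0, E:4, F:3

Answer: A:1, B:1, C:2, D:0, E:4, F:3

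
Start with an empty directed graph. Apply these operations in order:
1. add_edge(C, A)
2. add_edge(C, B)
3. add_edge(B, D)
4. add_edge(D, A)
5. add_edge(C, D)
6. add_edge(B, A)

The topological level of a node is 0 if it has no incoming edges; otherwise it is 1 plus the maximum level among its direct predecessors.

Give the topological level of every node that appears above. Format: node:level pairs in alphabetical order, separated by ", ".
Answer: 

Answer: A:3, B:1, C:0, D:2

Derivation:
Op 1: add_edge(C, A). Edges now: 1
Op 2: add_edge(C, B). Edges now: 2
Op 3: add_edge(B, D). Edges now: 3
Op 4: add_edge(D, A). Edges now: 4
Op 5: add_edge(C, D). Edges now: 5
Op 6: add_edge(B, A). Edges now: 6
Compute levels (Kahn BFS):
  sources (in-degree 0): C
  process C: level=0
    C->A: in-degree(A)=2, level(A)>=1
    C->B: in-degree(B)=0, level(B)=1, enqueue
    C->D: in-degree(D)=1, level(D)>=1
  process B: level=1
    B->A: in-degree(A)=1, level(A)>=2
    B->D: in-degree(D)=0, level(D)=2, enqueue
  process D: level=2
    D->A: in-degree(A)=0, level(A)=3, enqueue
  process A: level=3
All levels: A:3, B:1, C:0, D:2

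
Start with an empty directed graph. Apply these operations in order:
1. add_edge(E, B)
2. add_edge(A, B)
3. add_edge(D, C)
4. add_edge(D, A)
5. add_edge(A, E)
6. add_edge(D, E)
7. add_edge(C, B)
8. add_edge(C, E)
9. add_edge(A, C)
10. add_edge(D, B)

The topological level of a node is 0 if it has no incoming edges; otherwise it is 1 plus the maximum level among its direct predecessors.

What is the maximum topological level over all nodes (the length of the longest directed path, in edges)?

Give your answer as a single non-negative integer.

Answer: 4

Derivation:
Op 1: add_edge(E, B). Edges now: 1
Op 2: add_edge(A, B). Edges now: 2
Op 3: add_edge(D, C). Edges now: 3
Op 4: add_edge(D, A). Edges now: 4
Op 5: add_edge(A, E). Edges now: 5
Op 6: add_edge(D, E). Edges now: 6
Op 7: add_edge(C, B). Edges now: 7
Op 8: add_edge(C, E). Edges now: 8
Op 9: add_edge(A, C). Edges now: 9
Op 10: add_edge(D, B). Edges now: 10
Compute levels (Kahn BFS):
  sources (in-degree 0): D
  process D: level=0
    D->A: in-degree(A)=0, level(A)=1, enqueue
    D->B: in-degree(B)=3, level(B)>=1
    D->C: in-degree(C)=1, level(C)>=1
    D->E: in-degree(E)=2, level(E)>=1
  process A: level=1
    A->B: in-degree(B)=2, level(B)>=2
    A->C: in-degree(C)=0, level(C)=2, enqueue
    A->E: in-degree(E)=1, level(E)>=2
  process C: level=2
    C->B: in-degree(B)=1, level(B)>=3
    C->E: in-degree(E)=0, level(E)=3, enqueue
  process E: level=3
    E->B: in-degree(B)=0, level(B)=4, enqueue
  process B: level=4
All levels: A:1, B:4, C:2, D:0, E:3
max level = 4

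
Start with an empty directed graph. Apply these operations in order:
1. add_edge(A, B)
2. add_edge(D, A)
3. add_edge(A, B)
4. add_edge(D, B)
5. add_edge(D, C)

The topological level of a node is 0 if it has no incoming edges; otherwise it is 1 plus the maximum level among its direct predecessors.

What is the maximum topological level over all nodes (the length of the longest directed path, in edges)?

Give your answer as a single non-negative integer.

Op 1: add_edge(A, B). Edges now: 1
Op 2: add_edge(D, A). Edges now: 2
Op 3: add_edge(A, B) (duplicate, no change). Edges now: 2
Op 4: add_edge(D, B). Edges now: 3
Op 5: add_edge(D, C). Edges now: 4
Compute levels (Kahn BFS):
  sources (in-degree 0): D
  process D: level=0
    D->A: in-degree(A)=0, level(A)=1, enqueue
    D->B: in-degree(B)=1, level(B)>=1
    D->C: in-degree(C)=0, level(C)=1, enqueue
  process A: level=1
    A->B: in-degree(B)=0, level(B)=2, enqueue
  process C: level=1
  process B: level=2
All levels: A:1, B:2, C:1, D:0
max level = 2

Answer: 2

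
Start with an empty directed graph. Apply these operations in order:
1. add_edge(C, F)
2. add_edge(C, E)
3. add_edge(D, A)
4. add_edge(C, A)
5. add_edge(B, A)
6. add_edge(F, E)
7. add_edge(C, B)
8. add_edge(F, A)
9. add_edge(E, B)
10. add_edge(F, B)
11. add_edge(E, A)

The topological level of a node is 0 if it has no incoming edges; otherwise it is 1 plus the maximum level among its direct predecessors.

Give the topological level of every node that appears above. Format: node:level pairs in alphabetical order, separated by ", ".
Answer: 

Answer: A:4, B:3, C:0, D:0, E:2, F:1

Derivation:
Op 1: add_edge(C, F). Edges now: 1
Op 2: add_edge(C, E). Edges now: 2
Op 3: add_edge(D, A). Edges now: 3
Op 4: add_edge(C, A). Edges now: 4
Op 5: add_edge(B, A). Edges now: 5
Op 6: add_edge(F, E). Edges now: 6
Op 7: add_edge(C, B). Edges now: 7
Op 8: add_edge(F, A). Edges now: 8
Op 9: add_edge(E, B). Edges now: 9
Op 10: add_edge(F, B). Edges now: 10
Op 11: add_edge(E, A). Edges now: 11
Compute levels (Kahn BFS):
  sources (in-degree 0): C, D
  process C: level=0
    C->A: in-degree(A)=4, level(A)>=1
    C->B: in-degree(B)=2, level(B)>=1
    C->E: in-degree(E)=1, level(E)>=1
    C->F: in-degree(F)=0, level(F)=1, enqueue
  process D: level=0
    D->A: in-degree(A)=3, level(A)>=1
  process F: level=1
    F->A: in-degree(A)=2, level(A)>=2
    F->B: in-degree(B)=1, level(B)>=2
    F->E: in-degree(E)=0, level(E)=2, enqueue
  process E: level=2
    E->A: in-degree(A)=1, level(A)>=3
    E->B: in-degree(B)=0, level(B)=3, enqueue
  process B: level=3
    B->A: in-degree(A)=0, level(A)=4, enqueue
  process A: level=4
All levels: A:4, B:3, C:0, D:0, E:2, F:1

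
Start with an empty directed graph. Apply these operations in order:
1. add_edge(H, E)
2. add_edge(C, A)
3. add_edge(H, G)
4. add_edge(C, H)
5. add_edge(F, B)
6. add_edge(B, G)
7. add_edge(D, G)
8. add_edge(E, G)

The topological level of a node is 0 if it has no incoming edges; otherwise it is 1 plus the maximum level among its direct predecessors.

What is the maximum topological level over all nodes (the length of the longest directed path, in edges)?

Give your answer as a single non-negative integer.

Answer: 3

Derivation:
Op 1: add_edge(H, E). Edges now: 1
Op 2: add_edge(C, A). Edges now: 2
Op 3: add_edge(H, G). Edges now: 3
Op 4: add_edge(C, H). Edges now: 4
Op 5: add_edge(F, B). Edges now: 5
Op 6: add_edge(B, G). Edges now: 6
Op 7: add_edge(D, G). Edges now: 7
Op 8: add_edge(E, G). Edges now: 8
Compute levels (Kahn BFS):
  sources (in-degree 0): C, D, F
  process C: level=0
    C->A: in-degree(A)=0, level(A)=1, enqueue
    C->H: in-degree(H)=0, level(H)=1, enqueue
  process D: level=0
    D->G: in-degree(G)=3, level(G)>=1
  process F: level=0
    F->B: in-degree(B)=0, level(B)=1, enqueue
  process A: level=1
  process H: level=1
    H->E: in-degree(E)=0, level(E)=2, enqueue
    H->G: in-degree(G)=2, level(G)>=2
  process B: level=1
    B->G: in-degree(G)=1, level(G)>=2
  process E: level=2
    E->G: in-degree(G)=0, level(G)=3, enqueue
  process G: level=3
All levels: A:1, B:1, C:0, D:0, E:2, F:0, G:3, H:1
max level = 3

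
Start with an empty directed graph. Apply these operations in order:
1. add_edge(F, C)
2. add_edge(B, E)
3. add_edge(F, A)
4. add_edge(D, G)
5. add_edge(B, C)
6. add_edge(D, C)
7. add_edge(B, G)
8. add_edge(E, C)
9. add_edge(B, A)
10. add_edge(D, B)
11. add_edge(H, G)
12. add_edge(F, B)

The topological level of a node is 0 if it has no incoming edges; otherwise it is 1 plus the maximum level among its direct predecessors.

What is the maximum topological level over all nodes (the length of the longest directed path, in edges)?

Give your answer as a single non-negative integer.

Op 1: add_edge(F, C). Edges now: 1
Op 2: add_edge(B, E). Edges now: 2
Op 3: add_edge(F, A). Edges now: 3
Op 4: add_edge(D, G). Edges now: 4
Op 5: add_edge(B, C). Edges now: 5
Op 6: add_edge(D, C). Edges now: 6
Op 7: add_edge(B, G). Edges now: 7
Op 8: add_edge(E, C). Edges now: 8
Op 9: add_edge(B, A). Edges now: 9
Op 10: add_edge(D, B). Edges now: 10
Op 11: add_edge(H, G). Edges now: 11
Op 12: add_edge(F, B). Edges now: 12
Compute levels (Kahn BFS):
  sources (in-degree 0): D, F, H
  process D: level=0
    D->B: in-degree(B)=1, level(B)>=1
    D->C: in-degree(C)=3, level(C)>=1
    D->G: in-degree(G)=2, level(G)>=1
  process F: level=0
    F->A: in-degree(A)=1, level(A)>=1
    F->B: in-degree(B)=0, level(B)=1, enqueue
    F->C: in-degree(C)=2, level(C)>=1
  process H: level=0
    H->G: in-degree(G)=1, level(G)>=1
  process B: level=1
    B->A: in-degree(A)=0, level(A)=2, enqueue
    B->C: in-degree(C)=1, level(C)>=2
    B->E: in-degree(E)=0, level(E)=2, enqueue
    B->G: in-degree(G)=0, level(G)=2, enqueue
  process A: level=2
  process E: level=2
    E->C: in-degree(C)=0, level(C)=3, enqueue
  process G: level=2
  process C: level=3
All levels: A:2, B:1, C:3, D:0, E:2, F:0, G:2, H:0
max level = 3

Answer: 3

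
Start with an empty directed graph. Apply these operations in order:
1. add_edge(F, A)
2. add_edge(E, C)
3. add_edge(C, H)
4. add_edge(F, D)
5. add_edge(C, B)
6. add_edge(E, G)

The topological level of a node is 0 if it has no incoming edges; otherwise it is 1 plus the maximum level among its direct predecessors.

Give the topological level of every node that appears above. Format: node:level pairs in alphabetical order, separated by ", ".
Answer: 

Answer: A:1, B:2, C:1, D:1, E:0, F:0, G:1, H:2

Derivation:
Op 1: add_edge(F, A). Edges now: 1
Op 2: add_edge(E, C). Edges now: 2
Op 3: add_edge(C, H). Edges now: 3
Op 4: add_edge(F, D). Edges now: 4
Op 5: add_edge(C, B). Edges now: 5
Op 6: add_edge(E, G). Edges now: 6
Compute levels (Kahn BFS):
  sources (in-degree 0): E, F
  process E: level=0
    E->C: in-degree(C)=0, level(C)=1, enqueue
    E->G: in-degree(G)=0, level(G)=1, enqueue
  process F: level=0
    F->A: in-degree(A)=0, level(A)=1, enqueue
    F->D: in-degree(D)=0, level(D)=1, enqueue
  process C: level=1
    C->B: in-degree(B)=0, level(B)=2, enqueue
    C->H: in-degree(H)=0, level(H)=2, enqueue
  process G: level=1
  process A: level=1
  process D: level=1
  process B: level=2
  process H: level=2
All levels: A:1, B:2, C:1, D:1, E:0, F:0, G:1, H:2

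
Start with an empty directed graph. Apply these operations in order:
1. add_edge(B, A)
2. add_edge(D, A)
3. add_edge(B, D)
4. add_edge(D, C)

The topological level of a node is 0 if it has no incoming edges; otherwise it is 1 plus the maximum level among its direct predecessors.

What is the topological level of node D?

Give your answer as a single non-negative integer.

Answer: 1

Derivation:
Op 1: add_edge(B, A). Edges now: 1
Op 2: add_edge(D, A). Edges now: 2
Op 3: add_edge(B, D). Edges now: 3
Op 4: add_edge(D, C). Edges now: 4
Compute levels (Kahn BFS):
  sources (in-degree 0): B
  process B: level=0
    B->A: in-degree(A)=1, level(A)>=1
    B->D: in-degree(D)=0, level(D)=1, enqueue
  process D: level=1
    D->A: in-degree(A)=0, level(A)=2, enqueue
    D->C: in-degree(C)=0, level(C)=2, enqueue
  process A: level=2
  process C: level=2
All levels: A:2, B:0, C:2, D:1
level(D) = 1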